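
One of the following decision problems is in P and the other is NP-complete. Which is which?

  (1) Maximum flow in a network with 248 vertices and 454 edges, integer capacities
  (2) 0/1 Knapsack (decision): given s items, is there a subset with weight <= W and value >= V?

(1) is P: Edmonds-Karp / push-relabel run in polynomial time.
(2) is NP-complete: reduces from Subset Sum.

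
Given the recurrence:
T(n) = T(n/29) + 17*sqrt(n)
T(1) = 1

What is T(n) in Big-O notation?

Each level contributes sqrt(n/29^k). Geometric series with ratio 1/sqrt(29) < 1 sums to O(sqrt(n)).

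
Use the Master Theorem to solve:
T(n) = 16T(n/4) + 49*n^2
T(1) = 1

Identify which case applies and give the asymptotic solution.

a=16, b=4, f(n)=49*n^2.
log_4(16) = 2, so n^(log_b(a)) = n^2.
f(n) = Theta(n^2), so Case 2 applies.
T(n) = Theta(n^2 log n).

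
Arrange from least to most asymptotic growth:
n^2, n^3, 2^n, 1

Ordered by growth rate: 1 < n^2 < n^3 < 2^n.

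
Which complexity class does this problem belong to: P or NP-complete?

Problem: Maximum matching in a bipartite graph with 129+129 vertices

This problem is in P: Hopcroft-Karp runs in O(E sqrt(V)).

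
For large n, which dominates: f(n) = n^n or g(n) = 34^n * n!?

g(n) = 34^n * n! grows faster: by Stirling n! ~ sqrt(2 pi n)(n/e)^n, so 34^n n! / n^n ~ (34/e)^n sqrt(2 pi n) -> infinity since 34/e > 1.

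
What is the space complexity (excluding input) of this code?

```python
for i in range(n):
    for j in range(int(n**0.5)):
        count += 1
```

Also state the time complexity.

Space complexity: O(1).
Only a constant amount of auxiliary storage is used; nothing grows with n.
Time complexity: O(n * sqrt(n)).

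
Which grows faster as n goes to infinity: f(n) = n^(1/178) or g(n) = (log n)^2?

f(n) = n^(1/178) grows faster: any positive power of n dominates any polylog.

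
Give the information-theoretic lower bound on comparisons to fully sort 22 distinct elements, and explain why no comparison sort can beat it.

A comparison sort is a binary decision tree whose leaves are the 22! = 1124000727777607680000 possible output permutations. A binary tree with L leaves has height >= ceil(log_2(L)). So any comparison sort needs >= ceil(log_2(22!)) = 70 comparisons in the worst case.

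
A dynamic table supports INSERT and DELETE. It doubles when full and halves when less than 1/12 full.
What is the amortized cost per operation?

Using potential function Phi = |2*num_items - table_size| when load > 1/2, and Phi = table_size/2 - num_items otherwise. The gap of 1/12 vs 1/2 for shrinking prevents thrashing. Both insert and delete have O(1) amortized cost.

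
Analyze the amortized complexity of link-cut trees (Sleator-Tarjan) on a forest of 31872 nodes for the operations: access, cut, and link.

Link-cut trees represent the forest using splay trees over preferred paths. With potential Phi = sum over nodes of log(size of virtual subtree), each access on 31872 nodes is O(log 31872) = O(log n) amortized by the splay-tree access lemma. Cut and link are O(1) plus one access.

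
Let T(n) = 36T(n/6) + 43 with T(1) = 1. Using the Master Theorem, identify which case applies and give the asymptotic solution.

a=36, b=6, f(n)=43.
log_6(36) = 2 > 0.
Since f(n) = O(n^0) is polynomially smaller than n^2, Case 1 applies.
T(n) = Theta(n^2).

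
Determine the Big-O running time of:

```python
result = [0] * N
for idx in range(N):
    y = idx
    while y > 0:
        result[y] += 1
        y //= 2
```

Time complexity: O(n log n).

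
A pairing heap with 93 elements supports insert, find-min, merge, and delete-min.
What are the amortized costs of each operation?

Pairing heaps are self-adjusting heap-ordered trees. Insert and merge link two roots: O(1). Find-min reads the root: O(1). Delete-min removes the root, then pairs children in two passes; amortized cost is O(log 93) = O(log n).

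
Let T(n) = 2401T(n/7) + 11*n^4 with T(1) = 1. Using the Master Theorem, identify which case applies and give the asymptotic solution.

a=2401, b=7, f(n)=11*n^4.
log_7(2401) = 4, so n^(log_b(a)) = n^4.
f(n) = Theta(n^4), so Case 2 applies.
T(n) = Theta(n^4 log n).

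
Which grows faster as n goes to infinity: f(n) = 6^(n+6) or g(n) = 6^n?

f(n) = 6^(n+6) and g(n) = 6^n are Theta of each other: 6^(n+6) = 6^6 * 6^n = Theta(6^n).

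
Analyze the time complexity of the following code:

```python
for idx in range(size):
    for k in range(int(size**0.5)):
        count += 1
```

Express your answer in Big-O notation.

Time complexity: O(n * sqrt(n)).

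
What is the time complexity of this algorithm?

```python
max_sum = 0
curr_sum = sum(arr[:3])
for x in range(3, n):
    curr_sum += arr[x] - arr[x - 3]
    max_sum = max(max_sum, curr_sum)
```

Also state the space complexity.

Time complexity: O(n).
Space complexity: O(1).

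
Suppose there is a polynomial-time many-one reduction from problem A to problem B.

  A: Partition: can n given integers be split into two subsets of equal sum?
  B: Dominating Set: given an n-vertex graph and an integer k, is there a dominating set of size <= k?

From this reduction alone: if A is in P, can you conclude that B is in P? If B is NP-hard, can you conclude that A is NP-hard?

A poly-time reduction A <=_p B transfers tractability DOWN (B easy => A easy) and hardness UP (A hard => B hard), not the reverse.
From A in P, the reduction alone does NOT give B in P: any problem in P trivially reduces to SAT, yet SAT is not known to be in P.
From B NP-hard, the reduction alone does NOT give A NP-hard: again, easy problems reduce to hard ones.
(Here in fact A is NP-complete and B is NP-complete.)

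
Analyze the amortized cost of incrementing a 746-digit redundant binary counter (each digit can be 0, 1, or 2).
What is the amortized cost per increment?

A redundant counter on 746 digits allows digit values 0, 1, 2. Increment adds 1 to the least significant digit and carries any 2 to a 0 plus +1 on the next digit. With potential Phi = (number of 2-digits), each increment does O(1) actual work plus a chain of carries, each of which decreases Phi by 1. Amortized O(1).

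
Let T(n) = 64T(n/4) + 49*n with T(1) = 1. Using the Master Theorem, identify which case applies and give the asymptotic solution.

a=64, b=4, f(n)=49*n.
log_4(64) = 3 > 1.
Since f(n) = O(n^1) is polynomially smaller than n^3, Case 1 applies.
T(n) = Theta(n^3).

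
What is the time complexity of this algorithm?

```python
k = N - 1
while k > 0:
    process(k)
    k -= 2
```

Time complexity: O(n).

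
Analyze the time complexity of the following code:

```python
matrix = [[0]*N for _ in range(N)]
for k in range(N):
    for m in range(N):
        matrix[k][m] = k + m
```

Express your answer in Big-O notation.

Time complexity: O(n^2).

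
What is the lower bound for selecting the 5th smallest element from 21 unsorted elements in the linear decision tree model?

Selecting the 5th smallest of 21 elements requires Omega(n) comparisons. Every element must be compared at least once. The BFPRT algorithm achieves O(n), making this tight.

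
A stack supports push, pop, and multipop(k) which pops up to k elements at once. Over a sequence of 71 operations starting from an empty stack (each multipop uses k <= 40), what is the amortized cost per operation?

Each element is pushed exactly once and popped at most once (whether by pop or as part of a multipop). So the total number of individual pops over the whole sequence is at most the number of pushes, which is at most 71. Total work <= 2 * 71, hence O(1) amortized per operation.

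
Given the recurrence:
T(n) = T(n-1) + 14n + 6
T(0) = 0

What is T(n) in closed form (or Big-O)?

Dominant term in sum is 14*sum(i, i=1..n) = 14*n*(n+1)/2 = O(n^2).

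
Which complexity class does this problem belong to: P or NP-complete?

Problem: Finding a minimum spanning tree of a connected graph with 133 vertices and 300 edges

This problem is in P: Kruskal's / Prim's algorithms run in polynomial time.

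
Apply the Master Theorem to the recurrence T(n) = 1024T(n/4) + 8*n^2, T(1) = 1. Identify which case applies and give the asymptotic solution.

a=1024, b=4, f(n)=8*n^2.
log_4(1024) = 5 > 2.
Since f(n) = O(n^2) is polynomially smaller than n^5, Case 1 applies.
T(n) = Theta(n^5).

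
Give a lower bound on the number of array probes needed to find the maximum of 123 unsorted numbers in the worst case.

Adversary: any unprobed cell could hold a value larger than everything seen so far. If fewer than 123 cells are probed, the adversary places the max in an unprobed cell. So all 123 cells must be examined; together with 123-1 comparisons this is tight.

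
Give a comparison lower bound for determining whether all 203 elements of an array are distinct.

In the algebraic decision-tree model, the YES region for element distinctness on 203 elements has 203! connected components (one per ordering). Ben-Or's theorem then gives a lower bound of Omega(log(n!)) = Omega(n log n).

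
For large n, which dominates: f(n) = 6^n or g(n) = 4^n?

f(n) = 6^n grows faster: (6/4)^n -> infinity since 6/4 > 1.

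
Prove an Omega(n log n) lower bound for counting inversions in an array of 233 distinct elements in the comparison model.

Decision-tree argument: at any leaf, the comparisons made (with transitivity) must totally order all 233 elements -- otherwise some pair (i,j) is unordered, and an adversary can present two inputs agreeing on every comparison made but with that pair flipped, changing the inversion count by 1, so the leaf's output is wrong on one of them. Hence the tree has >= 233! leaves and height >= log_2(233!) = Omega(n log n). Modified merge sort achieves O(n log n).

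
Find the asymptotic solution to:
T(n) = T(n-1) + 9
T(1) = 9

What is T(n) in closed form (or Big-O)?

Unrolling: T(n) = T(n-1) + 9 = T(n-2) + 2*9 = ... = T(1) + (n-1)*9 = 9 + (n-1)*9 = 9n.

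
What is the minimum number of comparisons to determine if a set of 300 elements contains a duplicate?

Determining if 300 elements are all distinct requires Omega(n log n) comparisons in the comparison model. This follows from the element distinctness lower bound.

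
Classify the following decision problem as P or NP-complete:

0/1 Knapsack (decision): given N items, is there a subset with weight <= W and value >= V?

This problem is NP-complete: reduces from Subset Sum.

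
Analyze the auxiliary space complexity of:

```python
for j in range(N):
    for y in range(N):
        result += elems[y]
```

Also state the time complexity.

Space complexity: O(1).
Only a constant amount of auxiliary storage is used; nothing grows with n.
Time complexity: O(n^2).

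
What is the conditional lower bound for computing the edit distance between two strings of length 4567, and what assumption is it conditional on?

Under SETH (the Strong Exponential Time Hypothesis), edit distance on length-4567 strings cannot be computed in O(n^(2-epsilon)) time for any epsilon > 0 (Backurs-Indyk). The reduction is from CNF-SAT via the orthogonal vectors problem.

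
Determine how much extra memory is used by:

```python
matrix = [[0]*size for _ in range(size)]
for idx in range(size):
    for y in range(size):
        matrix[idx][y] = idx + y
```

Space complexity: O(n^2).
A 2D structure of size n x n is allocated.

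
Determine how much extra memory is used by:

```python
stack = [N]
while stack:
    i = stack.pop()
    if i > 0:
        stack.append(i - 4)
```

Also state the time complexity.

Space complexity: O(1).
Only a constant amount of auxiliary storage is used; nothing grows with n.
Time complexity: O(n).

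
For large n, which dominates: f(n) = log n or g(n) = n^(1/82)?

g(n) = n^(1/82) grows faster: any positive power of n dominates log n.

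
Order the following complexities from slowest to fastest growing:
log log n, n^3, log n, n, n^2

Ordered by growth rate: log log n < log n < n < n^2 < n^3.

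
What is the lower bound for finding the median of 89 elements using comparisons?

To find the median of 89 elements, every element must be compared at least once, so the lower bound is Omega(n). The BFPRT algorithm achieves O(n), making this tight.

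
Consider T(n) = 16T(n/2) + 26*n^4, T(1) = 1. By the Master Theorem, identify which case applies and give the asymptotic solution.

a=16, b=2, f(n)=26*n^4.
log_2(16) = 4, so n^(log_b(a)) = n^4.
f(n) = Theta(n^4), so Case 2 applies.
T(n) = Theta(n^4 log n).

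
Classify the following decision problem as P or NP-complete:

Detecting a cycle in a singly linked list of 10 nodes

This problem is in P: Floyd's tortoise-and-hare runs in O(n) time, O(1) space.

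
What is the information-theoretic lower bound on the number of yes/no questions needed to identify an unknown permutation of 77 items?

There are 77! = 145183092028285869634070784086308284983740379224208358846781574688061991349156420080065207861248000000000000000000 permutations. Each yes/no question gives at most 1 bit, so at least ceil(log_2(145183092028285869634070784086308284983740379224208358846781574688061991349156420080065207861248000000000000000000)) = 376 questions are needed.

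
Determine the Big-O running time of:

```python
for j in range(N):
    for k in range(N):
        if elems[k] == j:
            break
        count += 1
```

Time complexity: O(n^2).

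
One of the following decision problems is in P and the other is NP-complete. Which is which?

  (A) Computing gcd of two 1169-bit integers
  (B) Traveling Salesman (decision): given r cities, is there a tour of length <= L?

(A) is P: the Euclidean algorithm runs in polynomial time in the bit-length.
(B) is NP-complete: reduces from Hamiltonian Cycle.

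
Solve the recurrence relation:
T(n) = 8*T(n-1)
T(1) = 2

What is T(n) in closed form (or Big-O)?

Each step multiplies by 8. T(n) = T(1)*8^(n-1) = 2*8^(n-1).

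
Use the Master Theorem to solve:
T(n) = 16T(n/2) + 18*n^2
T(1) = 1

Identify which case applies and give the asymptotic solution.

a=16, b=2, f(n)=18*n^2.
log_2(16) = 4 > 2.
Since f(n) = O(n^2) is polynomially smaller than n^4, Case 1 applies.
T(n) = Theta(n^4).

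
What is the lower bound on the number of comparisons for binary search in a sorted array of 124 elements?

With 124 possible positions, we need at least ceil(log_2(124)) = 7 comparisons. Each comparison splits the remaining candidates by at most half.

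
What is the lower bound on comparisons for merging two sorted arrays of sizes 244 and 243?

Adversary argument: with sizes 244 and 243 (differing by at most 1), interleave the two arrays so that every consecutive pair in the output comes from different inputs. Then each of the 486 adjacent output pairs must be directly compared, or the algorithm cannot determine their relative order. So 486 comparisons are necessary; standard merge achieves this.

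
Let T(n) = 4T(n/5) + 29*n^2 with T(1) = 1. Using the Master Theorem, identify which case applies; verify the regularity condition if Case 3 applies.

a=4, b=5, f(n)=29*n^2.
log_5(4) = 0.8614 < 2.
f(n) = Omega(n^(0.8614+epsilon)) for some epsilon > 0, so Case 3 is the candidate.
Regularity: a*f(n/b) = 4*29*(n/5)^2 = (4/25)*29*n^2 <= c*f(n) with c = 4/25 < 1. Satisfied.
Case 3: T(n) = Theta(n^2).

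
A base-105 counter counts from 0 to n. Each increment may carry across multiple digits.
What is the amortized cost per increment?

Digit at position i changes every 105^i increments. Total digit changes over n increments: n * 105/(105-1) = O(n). Amortized: O(1).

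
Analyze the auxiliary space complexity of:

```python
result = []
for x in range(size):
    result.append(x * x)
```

Space complexity: O(n).
Auxiliary storage grows linearly with the input size n in the worst case.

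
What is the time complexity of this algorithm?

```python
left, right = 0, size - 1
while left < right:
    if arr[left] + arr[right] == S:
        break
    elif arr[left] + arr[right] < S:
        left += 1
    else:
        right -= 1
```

Time complexity: O(n).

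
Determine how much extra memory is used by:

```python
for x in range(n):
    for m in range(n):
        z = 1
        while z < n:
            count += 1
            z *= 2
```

Space complexity: O(1).
Only a constant amount of auxiliary storage is used; nothing grows with n.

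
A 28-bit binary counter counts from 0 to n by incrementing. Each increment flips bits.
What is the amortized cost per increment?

Bit i flips every 2^i increments. Total flips over n increments: sum_{i=0}^{28} n/2^i < 2n. Amortized cost: 2n/n = O(1).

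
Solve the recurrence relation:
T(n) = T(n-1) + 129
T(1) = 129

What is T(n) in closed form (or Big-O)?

Unrolling: T(n) = T(n-1) + 129 = T(n-2) + 2*129 = ... = T(1) + (n-1)*129 = 129 + (n-1)*129 = 129n.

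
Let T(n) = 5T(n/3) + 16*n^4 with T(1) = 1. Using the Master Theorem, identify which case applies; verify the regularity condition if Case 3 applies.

a=5, b=3, f(n)=16*n^4.
log_3(5) = 1.465 < 4.
f(n) = Omega(n^(1.465+epsilon)) for some epsilon > 0, so Case 3 is the candidate.
Regularity: a*f(n/b) = 5*16*(n/3)^4 = (5/81)*16*n^4 <= c*f(n) with c = 5/81 < 1. Satisfied.
Case 3: T(n) = Theta(n^4).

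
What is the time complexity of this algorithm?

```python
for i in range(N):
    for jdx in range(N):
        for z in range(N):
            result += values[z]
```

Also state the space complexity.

Time complexity: O(n^3).
Space complexity: O(1).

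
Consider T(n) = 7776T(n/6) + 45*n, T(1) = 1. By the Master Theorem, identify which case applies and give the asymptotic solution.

a=7776, b=6, f(n)=45*n.
log_6(7776) = 5 > 1.
Since f(n) = O(n^1) is polynomially smaller than n^5, Case 1 applies.
T(n) = Theta(n^5).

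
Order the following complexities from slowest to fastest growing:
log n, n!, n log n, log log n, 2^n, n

Ordered by growth rate: log log n < log n < n < n log n < 2^n < n!.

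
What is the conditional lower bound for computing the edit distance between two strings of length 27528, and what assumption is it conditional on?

Under SETH (the Strong Exponential Time Hypothesis), edit distance on length-27528 strings cannot be computed in O(n^(2-epsilon)) time for any epsilon > 0 (Backurs-Indyk). The reduction is from CNF-SAT via the orthogonal vectors problem.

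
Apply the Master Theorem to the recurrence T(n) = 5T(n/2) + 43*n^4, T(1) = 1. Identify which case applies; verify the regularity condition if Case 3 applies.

a=5, b=2, f(n)=43*n^4.
log_2(5) = 2.322 < 4.
f(n) = Omega(n^(2.322+epsilon)) for some epsilon > 0, so Case 3 is the candidate.
Regularity: a*f(n/b) = 5*43*(n/2)^4 = (5/16)*43*n^4 <= c*f(n) with c = 5/16 < 1. Satisfied.
Case 3: T(n) = Theta(n^4).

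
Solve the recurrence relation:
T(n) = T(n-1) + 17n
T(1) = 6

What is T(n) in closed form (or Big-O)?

Unrolling: T(n) = 6 + 17*(2 + 3 + ... + n) = 6 + 17*(n(n+1)/2 - 1) = O(n^2).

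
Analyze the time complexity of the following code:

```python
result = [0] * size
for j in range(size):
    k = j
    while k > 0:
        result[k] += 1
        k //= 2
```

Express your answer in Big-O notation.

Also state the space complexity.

Time complexity: O(n log n).
Space complexity: O(n).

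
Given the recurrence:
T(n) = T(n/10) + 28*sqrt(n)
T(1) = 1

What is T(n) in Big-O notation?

Each level contributes sqrt(n/10^k). Geometric series with ratio 1/sqrt(10) < 1 sums to O(sqrt(n)).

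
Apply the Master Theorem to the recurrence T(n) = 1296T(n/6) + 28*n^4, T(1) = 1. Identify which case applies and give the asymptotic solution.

a=1296, b=6, f(n)=28*n^4.
log_6(1296) = 4, so n^(log_b(a)) = n^4.
f(n) = Theta(n^4), so Case 2 applies.
T(n) = Theta(n^4 log n).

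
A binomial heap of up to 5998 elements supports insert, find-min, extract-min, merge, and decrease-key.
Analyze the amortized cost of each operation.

A binomial heap with n <= 5998 elements has at most floor(log_2 5998) + 1 = 13 trees. Using potential Phi = number of trees: Insert adds one tree, but cascading merges reduce count -- amortized O(1). Find-min reads the cached minimum pointer: O(1). Extract-min creates O(log n) new trees: O(log n). Merge combines tree lists: O(log n). Decrease-key sifts the element up its tree of height <= log n: O(log n).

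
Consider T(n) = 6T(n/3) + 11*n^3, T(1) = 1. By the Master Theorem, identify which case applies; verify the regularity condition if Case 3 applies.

a=6, b=3, f(n)=11*n^3.
log_3(6) = 1.631 < 3.
f(n) = Omega(n^(1.631+epsilon)) for some epsilon > 0, so Case 3 is the candidate.
Regularity: a*f(n/b) = 6*11*(n/3)^3 = (6/27)*11*n^3 <= c*f(n) with c = 6/27 < 1. Satisfied.
Case 3: T(n) = Theta(n^3).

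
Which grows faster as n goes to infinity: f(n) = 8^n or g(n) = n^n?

g(n) = n^n grows faster: n^n / 8^n = (n/8)^n -> infinity once n > 8.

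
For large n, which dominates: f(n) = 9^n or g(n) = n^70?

f(n) = 9^n grows faster: any exponential with base > 1 dominates every polynomial.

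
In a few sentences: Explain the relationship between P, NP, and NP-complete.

P: solvable in polynomial time. NP: verifiable in polynomial time. NP-complete: in NP and at least as hard as every problem in NP (via polynomial reduction). P is a subset of NP. If any NP-complete problem is in P, then P = NP.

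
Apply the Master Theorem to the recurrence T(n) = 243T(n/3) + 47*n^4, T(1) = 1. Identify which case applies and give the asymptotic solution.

a=243, b=3, f(n)=47*n^4.
log_3(243) = 5 > 4.
Since f(n) = O(n^4) is polynomially smaller than n^5, Case 1 applies.
T(n) = Theta(n^5).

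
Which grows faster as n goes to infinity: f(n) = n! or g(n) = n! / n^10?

f(n) = n! grows faster: the ratio n!/(n!/n^10) = n^10 -> infinity.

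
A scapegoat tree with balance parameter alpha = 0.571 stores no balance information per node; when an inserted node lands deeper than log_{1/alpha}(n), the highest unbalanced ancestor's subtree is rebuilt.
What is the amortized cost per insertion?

Search/insert path is O(log n). A rebuild of a subtree of size s costs O(s), but with alpha = 0.571 at least Omega(s) insertions must have occurred in that subtree since its last rebuild. Charging O(1) of the rebuild to each such insertion gives O(log n) amortized.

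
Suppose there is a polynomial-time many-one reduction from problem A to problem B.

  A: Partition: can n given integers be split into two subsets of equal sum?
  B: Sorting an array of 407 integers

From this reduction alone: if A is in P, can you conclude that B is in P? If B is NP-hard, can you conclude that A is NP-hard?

A poly-time reduction A <=_p B transfers tractability DOWN (B easy => A easy) and hardness UP (A hard => B hard), not the reverse.
From A in P, the reduction alone does NOT give B in P: any problem in P trivially reduces to SAT, yet SAT is not known to be in P.
From B NP-hard, the reduction alone does NOT give A NP-hard: again, easy problems reduce to hard ones.
(Here in fact A is NP-complete and B is in P, so no such reduction is known -- its existence would imply P = NP; the analysis concerns only what the assumed reduction would or would not let you conclude.)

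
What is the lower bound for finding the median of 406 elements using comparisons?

To find the median of 406 elements, every element must be compared at least once, so the lower bound is Omega(n). The BFPRT algorithm achieves O(n), making this tight.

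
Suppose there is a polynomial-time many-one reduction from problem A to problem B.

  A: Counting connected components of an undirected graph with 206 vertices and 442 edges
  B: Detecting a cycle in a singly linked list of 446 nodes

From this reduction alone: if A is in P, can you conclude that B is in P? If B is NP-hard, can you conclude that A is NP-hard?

A poly-time reduction A <=_p B transfers tractability DOWN (B easy => A easy) and hardness UP (A hard => B hard), not the reverse.
From A in P, the reduction alone does NOT give B in P: any problem in P trivially reduces to SAT, yet SAT is not known to be in P.
From B NP-hard, the reduction alone does NOT give A NP-hard: again, easy problems reduce to hard ones.
(Here in fact A is P and B is P.)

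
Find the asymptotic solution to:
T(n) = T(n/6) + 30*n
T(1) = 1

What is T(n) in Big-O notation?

Geometric series: 30*n*(1 + 1/6 + 1/6^2 + ...) = O(n). T(n) = O(n).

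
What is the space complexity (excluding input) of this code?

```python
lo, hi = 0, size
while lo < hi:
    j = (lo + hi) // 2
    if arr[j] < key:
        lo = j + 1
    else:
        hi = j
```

Space complexity: O(1).
Only a constant amount of auxiliary storage is used; nothing grows with n.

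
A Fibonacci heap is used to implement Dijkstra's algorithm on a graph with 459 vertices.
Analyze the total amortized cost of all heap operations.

Dijkstra performs 459 insert, 459 extract-min, and at most E decrease-key operations. With Fibonacci heap: insert O(1) amortized, extract-min O(log n) amortized, decrease-key O(1) amortized. Total with n = 459: O(n * 1 + n * log n + E * 1) = O(n log n + E).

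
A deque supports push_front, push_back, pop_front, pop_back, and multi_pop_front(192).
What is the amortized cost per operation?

Assign 2 credits to each push operation. A pop uses 1 saved credit. multi_pop_front(192) uses up to 192 saved credits from previous pushes. Credits never go negative. Amortized cost is O(1).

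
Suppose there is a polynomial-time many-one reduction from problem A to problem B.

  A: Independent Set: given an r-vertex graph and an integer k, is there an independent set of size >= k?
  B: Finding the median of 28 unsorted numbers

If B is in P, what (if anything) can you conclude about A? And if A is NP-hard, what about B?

A poly-time reduction A <=_p B means any A-instance can be transformed to a B-instance in poly time.
If B is in P: compose the reduction with B's poly-time algorithm to solve A in poly time, so A is in P.
If A is NP-hard: every NP problem reduces to A, which reduces to B; composing reductions, every NP problem reduces to B, so B is NP-hard.
(Here in fact A is NP-complete and B is in P, so no such reduction is known -- its existence would imply P = NP; the analysis concerns only what the assumed reduction would or would not let you conclude.)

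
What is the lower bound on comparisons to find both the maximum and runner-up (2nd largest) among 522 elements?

Lower bound: finding the max needs 522-1 comparisons. By an adversary weight-doubling argument, the maximum element must personally win at least ceil(log_2(522)) = 10 comparisons in any correct algorithm. The 2nd largest is among those 10 direct losers, and distinguishing it requires 10-1 more comparisons. Total >= 522-1 + 10-1 = 530. A balanced tournament achieves this bound exactly.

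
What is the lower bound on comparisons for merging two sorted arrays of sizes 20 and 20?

Adversary argument: with sizes 20 and 20 (differing by at most 1), interleave the two arrays so that every consecutive pair in the output comes from different inputs. Then each of the 39 adjacent output pairs must be directly compared, or the algorithm cannot determine their relative order. So 39 comparisons are necessary; standard merge achieves this.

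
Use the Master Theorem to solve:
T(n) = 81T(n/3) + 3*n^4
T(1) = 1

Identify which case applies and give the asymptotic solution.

a=81, b=3, f(n)=3*n^4.
log_3(81) = 4, so n^(log_b(a)) = n^4.
f(n) = Theta(n^4), so Case 2 applies.
T(n) = Theta(n^4 log n).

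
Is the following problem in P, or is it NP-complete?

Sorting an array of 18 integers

This problem is in P: merge sort runs in O(n log n).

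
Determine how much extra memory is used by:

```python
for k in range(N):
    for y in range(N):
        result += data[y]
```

Space complexity: O(1).
Only a constant amount of auxiliary storage is used; nothing grows with n.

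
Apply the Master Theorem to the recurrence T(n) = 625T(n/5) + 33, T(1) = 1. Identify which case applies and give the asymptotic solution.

a=625, b=5, f(n)=33.
log_5(625) = 4 > 0.
Since f(n) = O(n^0) is polynomially smaller than n^4, Case 1 applies.
T(n) = Theta(n^4).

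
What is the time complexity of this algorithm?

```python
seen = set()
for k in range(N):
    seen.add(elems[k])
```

Time complexity: O(n).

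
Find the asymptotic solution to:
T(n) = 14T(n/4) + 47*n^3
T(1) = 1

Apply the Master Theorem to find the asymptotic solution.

a=14, b=4, f(n)=47*n^3. log_4(14) = 1.904 < 3. Case 3: T(n) = O(n^3).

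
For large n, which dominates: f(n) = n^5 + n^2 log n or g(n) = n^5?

f(n) = n^5 + n^2 log n and g(n) = n^5 are Theta of each other: the lower-order n^2 log n term is o(n^5); both are Theta(n^5).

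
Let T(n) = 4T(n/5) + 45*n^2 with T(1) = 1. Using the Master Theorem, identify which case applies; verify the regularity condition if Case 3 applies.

a=4, b=5, f(n)=45*n^2.
log_5(4) = 0.8614 < 2.
f(n) = Omega(n^(0.8614+epsilon)) for some epsilon > 0, so Case 3 is the candidate.
Regularity: a*f(n/b) = 4*45*(n/5)^2 = (4/25)*45*n^2 <= c*f(n) with c = 4/25 < 1. Satisfied.
Case 3: T(n) = Theta(n^2).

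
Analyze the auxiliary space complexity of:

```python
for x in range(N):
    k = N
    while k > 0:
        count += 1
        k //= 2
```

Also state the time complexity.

Space complexity: O(1).
Only a constant amount of auxiliary storage is used; nothing grows with n.
Time complexity: O(n log n).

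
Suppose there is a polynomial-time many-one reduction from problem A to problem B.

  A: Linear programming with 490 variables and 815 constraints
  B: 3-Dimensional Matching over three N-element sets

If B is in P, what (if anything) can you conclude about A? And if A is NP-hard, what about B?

A poly-time reduction A <=_p B means any A-instance can be transformed to a B-instance in poly time.
If B is in P: compose the reduction with B's poly-time algorithm to solve A in poly time, so A is in P.
If A is NP-hard: every NP problem reduces to A, which reduces to B; composing reductions, every NP problem reduces to B, so B is NP-hard.
(Here in fact A is P and B is NP-complete.)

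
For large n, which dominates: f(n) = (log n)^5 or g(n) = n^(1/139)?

g(n) = n^(1/139) grows faster: any positive power of n dominates any polylog.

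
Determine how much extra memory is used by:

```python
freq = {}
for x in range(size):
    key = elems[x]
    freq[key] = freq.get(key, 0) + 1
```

Space complexity: O(n).
Auxiliary storage grows linearly with the input size n in the worst case.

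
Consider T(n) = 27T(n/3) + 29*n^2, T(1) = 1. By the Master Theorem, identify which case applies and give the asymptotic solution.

a=27, b=3, f(n)=29*n^2.
log_3(27) = 3 > 2.
Since f(n) = O(n^2) is polynomially smaller than n^3, Case 1 applies.
T(n) = Theta(n^3).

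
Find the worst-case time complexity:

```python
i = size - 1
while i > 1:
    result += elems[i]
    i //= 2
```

Time complexity: O(log n).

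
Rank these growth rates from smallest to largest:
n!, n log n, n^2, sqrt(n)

Ordered by growth rate: sqrt(n) < n log n < n^2 < n!.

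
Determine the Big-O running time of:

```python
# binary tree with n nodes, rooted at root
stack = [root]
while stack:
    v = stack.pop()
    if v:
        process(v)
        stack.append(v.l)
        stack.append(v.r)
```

Time complexity: O(n).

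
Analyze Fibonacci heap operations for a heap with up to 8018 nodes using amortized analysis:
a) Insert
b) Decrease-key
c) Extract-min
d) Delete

Fibonacci heaps use lazy consolidation. Potential function Phi = t + 2m (t = number of trees, m = marked nodes).
- Insert: O(1) actual, Delta Phi = +1 (one new tree) => O(1) amortized.
- Decrease-key: with c cascading cuts, actual cost is O(c); Delta Phi <= c - 2(c-1) + 2 = 4 - c (c new trees; >= c-1 marks cleared; <= 1 new mark). Amortized O(c) + (4 - c) = O(1).
- Extract-min: O(D(n) + t) actual; consolidation drops t to <= D(n)+1, so Delta Phi pays for the t term. D(n) = O(log n) for n = 8018 => O(log n) amortized.
- Delete: decrease-key to -inf then extract-min = O(log n).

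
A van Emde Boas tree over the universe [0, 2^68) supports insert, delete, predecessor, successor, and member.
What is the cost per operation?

vEB recursively partitions [0, 295147905179352825856) into sqrt(u) clusters of size sqrt(u). Each operation recurses into either one cluster or the summary, never both: T(u) = T(sqrt(u)) + O(1) => T(u) = O(log log u) = O(log 68). This is worst-case, not just amortized.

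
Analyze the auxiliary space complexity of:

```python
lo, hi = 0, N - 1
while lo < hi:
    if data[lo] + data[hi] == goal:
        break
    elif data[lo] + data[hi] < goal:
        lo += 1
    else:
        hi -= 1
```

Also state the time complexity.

Space complexity: O(1).
Only a constant amount of auxiliary storage is used; nothing grows with n.
Time complexity: O(n).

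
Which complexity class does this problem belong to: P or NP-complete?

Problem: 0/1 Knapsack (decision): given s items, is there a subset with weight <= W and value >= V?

This problem is NP-complete: reduces from Subset Sum.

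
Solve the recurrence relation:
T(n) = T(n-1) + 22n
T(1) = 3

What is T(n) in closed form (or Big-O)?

Unrolling: T(n) = 3 + 22*(2 + 3 + ... + n) = 3 + 22*(n(n+1)/2 - 1) = O(n^2).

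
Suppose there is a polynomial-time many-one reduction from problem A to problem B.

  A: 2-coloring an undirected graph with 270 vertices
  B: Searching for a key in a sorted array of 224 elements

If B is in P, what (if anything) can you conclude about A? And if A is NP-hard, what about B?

A poly-time reduction A <=_p B means any A-instance can be transformed to a B-instance in poly time.
If B is in P: compose the reduction with B's poly-time algorithm to solve A in poly time, so A is in P.
If A is NP-hard: every NP problem reduces to A, which reduces to B; composing reductions, every NP problem reduces to B, so B is NP-hard.
(Here in fact A is P and B is P.)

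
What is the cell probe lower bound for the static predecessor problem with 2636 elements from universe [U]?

The Patrascu-Thorup lower bound shows any data structure on n = 2636 elements using O(n * polylog(n)) space requires Omega(log log U) query time. van Emde Boas trees achieve O(log log U) with O(U) space.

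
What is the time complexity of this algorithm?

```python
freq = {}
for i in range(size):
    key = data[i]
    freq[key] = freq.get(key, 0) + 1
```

Time complexity: O(n).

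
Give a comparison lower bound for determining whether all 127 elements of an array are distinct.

In the algebraic decision-tree model, the YES region for element distinctness on 127 elements has 127! connected components (one per ordering). Ben-Or's theorem then gives a lower bound of Omega(log(n!)) = Omega(n log n).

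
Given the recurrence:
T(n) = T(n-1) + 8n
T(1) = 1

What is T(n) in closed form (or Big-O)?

Unrolling: T(n) = 1 + 8*(2 + 3 + ... + n) = 1 + 8*(n(n+1)/2 - 1) = O(n^2).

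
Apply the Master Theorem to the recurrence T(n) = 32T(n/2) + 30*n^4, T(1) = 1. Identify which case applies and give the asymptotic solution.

a=32, b=2, f(n)=30*n^4.
log_2(32) = 5 > 4.
Since f(n) = O(n^4) is polynomially smaller than n^5, Case 1 applies.
T(n) = Theta(n^5).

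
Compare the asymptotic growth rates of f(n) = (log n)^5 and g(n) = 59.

f(n) = (log n)^5 grows faster: any unbounded function dominates a constant.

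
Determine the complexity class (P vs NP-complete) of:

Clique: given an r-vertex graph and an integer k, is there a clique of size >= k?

This problem is NP-complete: complement of Independent Set / Vertex Cover (with k part of the input).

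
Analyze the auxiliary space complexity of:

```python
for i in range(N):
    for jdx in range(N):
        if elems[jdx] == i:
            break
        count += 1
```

Space complexity: O(1).
Only a constant amount of auxiliary storage is used; nothing grows with n.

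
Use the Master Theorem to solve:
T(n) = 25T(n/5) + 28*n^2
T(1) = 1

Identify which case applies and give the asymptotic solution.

a=25, b=5, f(n)=28*n^2.
log_5(25) = 2, so n^(log_b(a)) = n^2.
f(n) = Theta(n^2), so Case 2 applies.
T(n) = Theta(n^2 log n).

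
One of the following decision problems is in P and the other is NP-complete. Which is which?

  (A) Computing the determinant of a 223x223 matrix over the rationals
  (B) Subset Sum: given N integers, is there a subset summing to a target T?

(A) is P: Gaussian elimination runs in O(n^3).
(B) is NP-complete: one of Karp's 21 NP-complete problems.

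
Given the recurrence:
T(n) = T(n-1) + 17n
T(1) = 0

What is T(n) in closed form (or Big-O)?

Unrolling: T(n) = 0 + 17*(2 + 3 + ... + n) = 0 + 17*(n(n+1)/2 - 1) = O(n^2).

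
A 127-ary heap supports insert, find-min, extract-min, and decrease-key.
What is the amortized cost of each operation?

The 127-ary heap has height O(log_127 n). Insert sifts up: O(log_127 n). Find-min reads the root: O(1). Extract-min sifts down comparing 127 children per level: O(127 * log_127 n). Decrease-key sifts up: O(log_127 n).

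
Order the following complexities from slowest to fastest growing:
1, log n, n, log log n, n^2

Ordered by growth rate: 1 < log log n < log n < n < n^2.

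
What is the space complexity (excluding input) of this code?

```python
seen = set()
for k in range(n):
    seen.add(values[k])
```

Space complexity: O(n).
Auxiliary storage grows linearly with the input size n in the worst case.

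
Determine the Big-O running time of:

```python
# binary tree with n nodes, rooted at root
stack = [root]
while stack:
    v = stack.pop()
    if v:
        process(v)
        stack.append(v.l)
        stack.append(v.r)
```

Time complexity: O(n).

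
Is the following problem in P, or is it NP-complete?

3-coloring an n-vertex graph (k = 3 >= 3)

This problem is NP-complete: graph k-coloring for k>=3 is NP-complete by reduction from 3-SAT.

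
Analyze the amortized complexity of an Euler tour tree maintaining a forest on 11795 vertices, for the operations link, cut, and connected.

An Euler tour tree stores each tree's Euler tour as a balanced BST keyed by tour position. On 11795 vertices: link concatenates two tours via O(1) splits/joins of size <= 2*11795 (O(log n)); cut splits the tour at the two occurrences of the edge (O(log n)); connected compares BST roots (O(log n) to find the root). All O(log n) amortized.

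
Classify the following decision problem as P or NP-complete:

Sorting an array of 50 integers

This problem is in P: merge sort runs in O(n log n).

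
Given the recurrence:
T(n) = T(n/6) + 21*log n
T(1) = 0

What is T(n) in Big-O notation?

Each of the log_6(n) levels adds O(log n). T(n) = O(log^2 n).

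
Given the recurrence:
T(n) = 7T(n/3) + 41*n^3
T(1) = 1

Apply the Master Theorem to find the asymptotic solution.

a=7, b=3, f(n)=41*n^3. log_3(7) = 1.771 < 3. Case 3: T(n) = O(n^3).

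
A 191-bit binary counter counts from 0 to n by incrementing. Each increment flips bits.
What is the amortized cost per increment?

Bit i flips every 2^i increments. Total flips over n increments: sum_{i=0}^{191} n/2^i < 2n. Amortized cost: 2n/n = O(1).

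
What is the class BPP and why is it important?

BPP (Bounded-error Probabilistic Polynomial time) is the class of problems solvable by a randomized algorithm in polynomial time with error probability at most 1/3. BPP contains P and is contained in PSPACE. It is widely conjectured that P = BPP, meaning randomness does not help for decision problems.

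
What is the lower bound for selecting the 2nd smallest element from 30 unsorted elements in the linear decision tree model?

Selecting the 2nd smallest of 30 elements requires Omega(n) comparisons. Every element must be compared at least once. The BFPRT algorithm achieves O(n), making this tight.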